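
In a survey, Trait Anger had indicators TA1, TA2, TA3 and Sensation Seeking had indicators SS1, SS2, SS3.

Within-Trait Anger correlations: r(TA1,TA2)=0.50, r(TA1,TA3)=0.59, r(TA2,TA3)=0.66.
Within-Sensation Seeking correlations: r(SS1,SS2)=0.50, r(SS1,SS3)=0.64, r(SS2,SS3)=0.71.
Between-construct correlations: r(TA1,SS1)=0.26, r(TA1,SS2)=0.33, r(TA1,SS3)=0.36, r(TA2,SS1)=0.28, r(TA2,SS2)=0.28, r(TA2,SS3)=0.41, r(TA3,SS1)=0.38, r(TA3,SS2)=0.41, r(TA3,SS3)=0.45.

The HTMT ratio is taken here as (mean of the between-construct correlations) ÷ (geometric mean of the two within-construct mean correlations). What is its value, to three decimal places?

0.585

Mean between = 3.16/9 = 0.3511.
Mean within-TA = 1.75/3 = 0.5833; mean within-SS = 1.85/3 = 0.6167.
Geometric mean = √(0.5833 × 0.6167) = 0.5998.
HTMT = 0.3511 / 0.5998 = 0.585.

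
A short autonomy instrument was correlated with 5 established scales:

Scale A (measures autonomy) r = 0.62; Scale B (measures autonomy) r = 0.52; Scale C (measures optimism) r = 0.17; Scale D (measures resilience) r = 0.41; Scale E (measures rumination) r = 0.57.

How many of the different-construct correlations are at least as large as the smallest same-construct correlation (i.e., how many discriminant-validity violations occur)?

1

Convergent (same construct = autonomy): Scale A, Scale B.
Smallest convergent = 0.52. Discriminant values: 0.17, 0.41, 0.57; count ≥ 0.52 → 1.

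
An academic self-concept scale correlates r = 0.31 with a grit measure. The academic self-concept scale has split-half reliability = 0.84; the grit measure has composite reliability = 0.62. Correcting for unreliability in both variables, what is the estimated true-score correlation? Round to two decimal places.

0.43

r_true = r_obs / √(r_xx · r_yy) = 0.31 / √(0.84 × 0.62) = 0.31 / √0.5208 = 0.31 / 0.7217 ≈ 0.43.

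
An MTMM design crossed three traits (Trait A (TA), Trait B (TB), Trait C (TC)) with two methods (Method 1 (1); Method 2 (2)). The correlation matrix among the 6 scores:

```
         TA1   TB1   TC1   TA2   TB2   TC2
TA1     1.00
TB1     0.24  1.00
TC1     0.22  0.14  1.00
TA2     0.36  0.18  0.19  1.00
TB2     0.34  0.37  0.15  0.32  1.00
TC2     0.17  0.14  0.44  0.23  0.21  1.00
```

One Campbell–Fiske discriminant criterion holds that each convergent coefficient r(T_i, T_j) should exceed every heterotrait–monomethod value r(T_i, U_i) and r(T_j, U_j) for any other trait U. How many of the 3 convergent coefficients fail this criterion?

Convergent coefficients and their comparison sets:
TA (methods 1·2): 0.36 vs {0.24, 0.32, 0.22, 0.23} → pass.
TB (methods 1·2): 0.37 vs {0.24, 0.32, 0.14, 0.21} → pass.
TC (methods 1·2): 0.44 vs {0.22, 0.23, 0.14, 0.21} → pass.
0 of 3 fail.

0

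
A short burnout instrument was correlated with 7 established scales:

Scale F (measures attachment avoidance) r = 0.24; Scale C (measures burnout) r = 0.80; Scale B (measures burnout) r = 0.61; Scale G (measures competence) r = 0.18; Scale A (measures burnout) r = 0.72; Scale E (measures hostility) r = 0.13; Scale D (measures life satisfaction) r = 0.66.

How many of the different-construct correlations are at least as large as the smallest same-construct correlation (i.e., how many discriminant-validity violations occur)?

Convergent (same construct = burnout): Scale C, Scale B, Scale A.
Smallest convergent = 0.61. Discriminant values: 0.24, 0.18, 0.13, 0.66; count ≥ 0.61 → 1.

1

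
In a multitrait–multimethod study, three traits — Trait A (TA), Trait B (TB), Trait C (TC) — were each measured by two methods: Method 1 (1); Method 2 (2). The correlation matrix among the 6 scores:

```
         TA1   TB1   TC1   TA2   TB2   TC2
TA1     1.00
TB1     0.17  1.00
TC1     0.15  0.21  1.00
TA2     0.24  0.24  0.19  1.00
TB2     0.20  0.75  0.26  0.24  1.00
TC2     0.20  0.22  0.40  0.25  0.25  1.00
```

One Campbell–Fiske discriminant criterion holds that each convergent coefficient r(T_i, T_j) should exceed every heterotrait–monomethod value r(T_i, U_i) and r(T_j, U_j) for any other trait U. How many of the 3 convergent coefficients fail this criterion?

Checking each validity diagonal entry against its comparison values:
TA (methods 1·2): 0.24 vs {0.17, 0.24, 0.15, 0.25} → fail.
TB (methods 1·2): 0.75 vs {0.17, 0.24, 0.21, 0.25} → pass.
TC (methods 1·2): 0.40 vs {0.15, 0.25, 0.21, 0.25} → pass.
1 of 3 fail.

1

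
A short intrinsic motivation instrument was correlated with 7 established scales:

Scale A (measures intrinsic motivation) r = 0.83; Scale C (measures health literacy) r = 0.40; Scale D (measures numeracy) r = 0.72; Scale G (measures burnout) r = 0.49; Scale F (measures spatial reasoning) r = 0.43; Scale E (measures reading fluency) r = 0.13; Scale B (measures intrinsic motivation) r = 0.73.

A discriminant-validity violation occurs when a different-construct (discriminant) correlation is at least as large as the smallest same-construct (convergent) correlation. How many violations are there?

Convergent (same construct = intrinsic motivation): Scale A, Scale B.
Smallest convergent = 0.73. Discriminant values: 0.40, 0.72, 0.49, 0.43, 0.13; count ≥ 0.73 → 0.

0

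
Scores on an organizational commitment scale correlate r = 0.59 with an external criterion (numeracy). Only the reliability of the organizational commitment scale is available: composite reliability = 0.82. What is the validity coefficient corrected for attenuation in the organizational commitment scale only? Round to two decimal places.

Single correction: r_c = r_obs / √r_xx = 0.59 / √0.82 = 0.59 / 0.9055 ≈ 0.65.

0.65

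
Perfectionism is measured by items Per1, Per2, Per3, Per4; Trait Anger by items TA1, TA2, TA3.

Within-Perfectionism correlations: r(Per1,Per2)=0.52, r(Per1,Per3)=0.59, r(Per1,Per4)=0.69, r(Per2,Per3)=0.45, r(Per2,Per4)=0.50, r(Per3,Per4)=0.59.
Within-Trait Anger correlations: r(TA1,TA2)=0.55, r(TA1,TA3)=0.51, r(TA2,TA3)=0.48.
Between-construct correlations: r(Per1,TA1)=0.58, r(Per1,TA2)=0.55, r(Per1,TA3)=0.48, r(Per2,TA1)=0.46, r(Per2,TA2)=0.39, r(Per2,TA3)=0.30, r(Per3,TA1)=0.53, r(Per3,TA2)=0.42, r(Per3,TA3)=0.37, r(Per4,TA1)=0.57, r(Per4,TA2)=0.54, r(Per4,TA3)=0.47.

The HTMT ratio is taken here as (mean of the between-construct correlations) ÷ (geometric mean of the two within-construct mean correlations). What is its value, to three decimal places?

0.882

Mean between = 5.66/12 = 0.4717.
Mean within-Per = 3.34/6 = 0.5567; mean within-TA = 1.54/3 = 0.5133.
Geometric mean = √(0.5567 × 0.5133) = 0.5346.
HTMT = 0.4717 / 0.5346 = 0.882.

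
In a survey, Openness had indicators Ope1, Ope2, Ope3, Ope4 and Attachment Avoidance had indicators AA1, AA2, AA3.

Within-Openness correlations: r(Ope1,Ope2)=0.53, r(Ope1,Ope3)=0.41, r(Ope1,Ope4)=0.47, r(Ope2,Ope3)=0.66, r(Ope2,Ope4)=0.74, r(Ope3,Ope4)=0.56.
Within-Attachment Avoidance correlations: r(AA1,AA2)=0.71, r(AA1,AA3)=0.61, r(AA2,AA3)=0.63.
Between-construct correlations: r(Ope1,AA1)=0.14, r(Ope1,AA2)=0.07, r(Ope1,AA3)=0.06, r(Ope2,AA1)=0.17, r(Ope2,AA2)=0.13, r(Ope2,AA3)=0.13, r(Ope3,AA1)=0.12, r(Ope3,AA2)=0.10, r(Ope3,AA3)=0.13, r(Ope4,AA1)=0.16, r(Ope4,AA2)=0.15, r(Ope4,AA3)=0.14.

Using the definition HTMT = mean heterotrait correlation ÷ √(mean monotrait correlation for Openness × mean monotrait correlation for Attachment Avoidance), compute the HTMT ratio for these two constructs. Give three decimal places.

Between-construct mean = 1.50/12 = 0.1250.
Mean within-Ope = 3.37/6 = 0.5617; mean within-AA = 1.95/3 = 0.6500.
Geometric mean = √(0.5617 × 0.6500) = 0.6042.
HTMT = 0.1250 / 0.6042 = 0.207.

0.207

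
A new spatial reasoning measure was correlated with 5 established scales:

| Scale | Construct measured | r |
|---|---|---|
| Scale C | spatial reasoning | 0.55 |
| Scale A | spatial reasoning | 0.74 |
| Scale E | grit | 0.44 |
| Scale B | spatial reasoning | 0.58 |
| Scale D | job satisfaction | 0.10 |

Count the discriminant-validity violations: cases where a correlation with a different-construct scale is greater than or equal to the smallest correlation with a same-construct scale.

0

Convergent (same construct = spatial reasoning): Scale C, Scale A, Scale B.
Smallest convergent = 0.55. Discriminant values: 0.44, 0.10; count ≥ 0.55 → 0.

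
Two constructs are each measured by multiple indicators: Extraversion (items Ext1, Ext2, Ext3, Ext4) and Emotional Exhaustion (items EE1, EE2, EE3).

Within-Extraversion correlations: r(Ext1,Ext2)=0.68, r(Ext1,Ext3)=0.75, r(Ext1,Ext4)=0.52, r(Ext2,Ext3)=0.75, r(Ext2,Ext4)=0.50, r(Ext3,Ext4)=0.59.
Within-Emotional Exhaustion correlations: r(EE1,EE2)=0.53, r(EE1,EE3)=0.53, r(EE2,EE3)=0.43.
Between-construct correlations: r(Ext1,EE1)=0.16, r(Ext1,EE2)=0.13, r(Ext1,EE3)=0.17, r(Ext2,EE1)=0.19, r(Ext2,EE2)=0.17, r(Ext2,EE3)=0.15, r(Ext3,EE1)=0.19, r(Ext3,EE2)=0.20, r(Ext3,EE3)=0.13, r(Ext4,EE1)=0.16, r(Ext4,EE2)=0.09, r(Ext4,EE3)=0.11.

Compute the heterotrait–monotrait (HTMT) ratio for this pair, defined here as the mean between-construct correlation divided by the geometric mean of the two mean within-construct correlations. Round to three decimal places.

Mean heterotrait r = 1.85/12 = 0.1542.
Mean within-Ext = 3.79/6 = 0.6317; mean within-EE = 1.49/3 = 0.4967.
Geometric mean = √(0.6317 × 0.4967) = 0.5601.
HTMT = 0.1542 / 0.5601 = 0.275.

0.275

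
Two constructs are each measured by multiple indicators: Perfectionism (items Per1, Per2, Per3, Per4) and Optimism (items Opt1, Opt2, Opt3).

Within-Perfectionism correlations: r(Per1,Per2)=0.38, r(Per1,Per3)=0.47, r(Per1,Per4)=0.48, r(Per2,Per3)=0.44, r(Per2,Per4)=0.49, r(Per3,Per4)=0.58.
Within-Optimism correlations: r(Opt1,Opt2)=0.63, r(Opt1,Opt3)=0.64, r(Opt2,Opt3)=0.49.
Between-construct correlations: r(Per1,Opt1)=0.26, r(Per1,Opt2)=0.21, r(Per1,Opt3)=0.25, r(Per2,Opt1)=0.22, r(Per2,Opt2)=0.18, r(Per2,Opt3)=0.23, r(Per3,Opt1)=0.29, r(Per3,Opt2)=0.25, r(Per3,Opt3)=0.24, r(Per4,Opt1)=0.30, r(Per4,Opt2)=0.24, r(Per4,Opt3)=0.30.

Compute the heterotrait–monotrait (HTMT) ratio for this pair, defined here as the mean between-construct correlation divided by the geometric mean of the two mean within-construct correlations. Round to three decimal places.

Mean between = 2.97/12 = 0.2475.
Mean within-Per = 2.84/6 = 0.4733; mean within-Opt = 1.76/3 = 0.5867.
Geometric mean = √(0.4733 × 0.5867) = 0.5270.
HTMT = 0.2475 / 0.5270 = 0.470.

0.470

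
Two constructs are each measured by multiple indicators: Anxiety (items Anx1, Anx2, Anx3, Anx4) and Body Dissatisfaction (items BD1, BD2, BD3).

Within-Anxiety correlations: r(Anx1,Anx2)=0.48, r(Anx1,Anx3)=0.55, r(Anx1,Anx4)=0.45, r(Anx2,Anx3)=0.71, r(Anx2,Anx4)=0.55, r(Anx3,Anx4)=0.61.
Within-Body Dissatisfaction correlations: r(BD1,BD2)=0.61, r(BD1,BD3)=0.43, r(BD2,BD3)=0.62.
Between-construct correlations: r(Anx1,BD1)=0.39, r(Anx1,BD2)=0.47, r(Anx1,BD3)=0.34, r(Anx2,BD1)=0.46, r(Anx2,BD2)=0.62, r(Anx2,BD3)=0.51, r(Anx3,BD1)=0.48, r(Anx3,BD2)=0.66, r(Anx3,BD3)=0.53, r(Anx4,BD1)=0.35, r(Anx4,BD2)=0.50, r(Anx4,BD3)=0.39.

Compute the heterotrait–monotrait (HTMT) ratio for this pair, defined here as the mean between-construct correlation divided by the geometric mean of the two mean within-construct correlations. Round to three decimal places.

Mean between = 5.70/12 = 0.4750.
Mean within-Anx = 3.35/6 = 0.5583; mean within-BD = 1.66/3 = 0.5533.
Geometric mean = √(0.5583 × 0.5533) = 0.5558.
HTMT = 0.4750 / 0.5558 = 0.855.

0.855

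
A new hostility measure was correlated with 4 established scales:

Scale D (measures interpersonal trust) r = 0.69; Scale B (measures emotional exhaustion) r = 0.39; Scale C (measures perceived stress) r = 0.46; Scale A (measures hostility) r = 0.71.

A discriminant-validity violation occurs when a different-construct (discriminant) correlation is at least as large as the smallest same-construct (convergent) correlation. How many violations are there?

Convergent (same construct = hostility): Scale A.
Smallest convergent = 0.71. Discriminant values: 0.69, 0.39, 0.46; count ≥ 0.71 → 0.

0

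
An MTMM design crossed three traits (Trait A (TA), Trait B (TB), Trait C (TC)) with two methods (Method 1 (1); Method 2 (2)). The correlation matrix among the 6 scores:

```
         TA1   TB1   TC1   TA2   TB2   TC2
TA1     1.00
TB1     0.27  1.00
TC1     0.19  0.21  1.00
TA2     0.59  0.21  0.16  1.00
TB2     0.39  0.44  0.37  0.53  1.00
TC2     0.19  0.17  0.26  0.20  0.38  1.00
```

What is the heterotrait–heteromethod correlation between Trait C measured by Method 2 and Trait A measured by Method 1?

Different traits and methods: r(TC2, TA1) = 0.19.

0.19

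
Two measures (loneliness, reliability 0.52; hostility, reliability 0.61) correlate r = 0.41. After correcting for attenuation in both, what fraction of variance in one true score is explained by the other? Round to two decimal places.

0.53

Disattenuated r = 0.41 / √(0.52 × 0.61) = 0.41 / 0.5632 = 0.7280.
Shared true-score variance = 0.7280² = 0.5300 ≈ 0.53.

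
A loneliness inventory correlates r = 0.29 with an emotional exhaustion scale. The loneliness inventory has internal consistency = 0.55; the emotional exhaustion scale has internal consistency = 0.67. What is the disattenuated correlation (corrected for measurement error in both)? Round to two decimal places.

0.48

r_true = r_obs / √(r_xx · r_yy) = 0.29 / √(0.55 × 0.67) = 0.29 / √0.3685 = 0.29 / 0.6070 ≈ 0.48.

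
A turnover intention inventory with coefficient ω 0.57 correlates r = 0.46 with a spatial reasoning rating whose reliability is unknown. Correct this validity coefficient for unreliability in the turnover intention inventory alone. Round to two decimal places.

Single correction: r_c = r_obs / √r_xx = 0.46 / √0.57 = 0.46 / 0.7550 ≈ 0.61.

0.61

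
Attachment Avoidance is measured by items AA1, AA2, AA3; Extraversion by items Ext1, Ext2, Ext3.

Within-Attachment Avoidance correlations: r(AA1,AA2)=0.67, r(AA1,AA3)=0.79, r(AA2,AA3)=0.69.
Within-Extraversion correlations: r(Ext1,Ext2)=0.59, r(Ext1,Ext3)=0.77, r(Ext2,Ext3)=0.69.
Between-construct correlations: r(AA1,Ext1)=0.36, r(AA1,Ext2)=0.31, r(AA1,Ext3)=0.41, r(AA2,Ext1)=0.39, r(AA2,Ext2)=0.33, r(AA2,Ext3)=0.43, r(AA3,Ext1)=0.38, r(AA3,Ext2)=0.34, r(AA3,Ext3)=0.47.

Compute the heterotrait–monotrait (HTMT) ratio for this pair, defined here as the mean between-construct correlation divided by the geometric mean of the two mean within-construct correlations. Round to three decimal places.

Mean heterotrait r = 3.42/9 = 0.3800.
Mean within-AA = 2.15/3 = 0.7167; mean within-Ext = 2.05/3 = 0.6833.
Geometric mean = √(0.7167 × 0.6833) = 0.6998.
HTMT = 0.3800 / 0.6998 = 0.543.

0.543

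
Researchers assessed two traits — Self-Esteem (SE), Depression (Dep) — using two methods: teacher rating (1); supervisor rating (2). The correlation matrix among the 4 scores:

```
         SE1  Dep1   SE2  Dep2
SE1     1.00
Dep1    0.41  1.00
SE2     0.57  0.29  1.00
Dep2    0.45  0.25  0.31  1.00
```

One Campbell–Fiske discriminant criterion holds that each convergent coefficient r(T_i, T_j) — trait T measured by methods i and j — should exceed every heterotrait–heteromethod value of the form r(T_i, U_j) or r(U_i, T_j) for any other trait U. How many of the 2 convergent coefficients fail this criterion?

Convergent coefficients and their comparison sets:
SE (methods 1·2): 0.57 vs {0.45, 0.29} → pass.
Dep (methods 1·2): 0.25 vs {0.29, 0.45} → fail.
1 of 2 fail.

1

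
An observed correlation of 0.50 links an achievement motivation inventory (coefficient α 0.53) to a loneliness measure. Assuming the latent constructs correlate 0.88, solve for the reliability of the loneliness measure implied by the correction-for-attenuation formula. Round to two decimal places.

0.61

r_true = r_obs / √(r_xx · r_yy) ⇒ 0.88 = 0.50 / √(0.53 · r_yy).
√(0.53 · r_yy) = 0.50 / 0.88 = 0.5682; 0.53 · r_yy = 0.3229; r_yy = 0.3229 / 0.53 ≈ 0.61.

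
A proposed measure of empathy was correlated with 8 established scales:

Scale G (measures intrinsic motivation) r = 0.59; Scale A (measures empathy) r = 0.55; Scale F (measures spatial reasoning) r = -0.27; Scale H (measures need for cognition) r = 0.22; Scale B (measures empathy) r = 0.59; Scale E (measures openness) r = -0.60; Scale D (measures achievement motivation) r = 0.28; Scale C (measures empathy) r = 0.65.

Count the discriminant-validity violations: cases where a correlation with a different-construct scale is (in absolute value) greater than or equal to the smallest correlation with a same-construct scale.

Convergent (same construct = empathy): Scale A, Scale B, Scale C.
Smallest convergent = 0.55. Discriminant |r|: 0.59, 0.27, 0.22, 0.60, 0.28; count ≥ 0.55 → 2.

2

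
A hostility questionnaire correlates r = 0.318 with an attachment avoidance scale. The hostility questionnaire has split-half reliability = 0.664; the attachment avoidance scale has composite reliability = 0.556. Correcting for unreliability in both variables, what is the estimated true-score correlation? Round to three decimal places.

r_true = r_obs / √(r_xx · r_yy) = 0.318 / √(0.664 × 0.556) = 0.318 / √0.369184 = 0.318 / 0.6076 ≈ 0.523.

0.523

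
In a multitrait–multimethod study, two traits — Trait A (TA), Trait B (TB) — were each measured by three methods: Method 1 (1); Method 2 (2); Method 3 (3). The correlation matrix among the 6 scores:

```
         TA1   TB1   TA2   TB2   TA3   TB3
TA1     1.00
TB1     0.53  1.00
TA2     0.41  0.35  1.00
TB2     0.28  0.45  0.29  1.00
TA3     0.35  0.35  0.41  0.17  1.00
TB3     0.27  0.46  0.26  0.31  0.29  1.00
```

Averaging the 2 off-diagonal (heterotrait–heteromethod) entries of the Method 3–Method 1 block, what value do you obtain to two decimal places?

HTHM values (method 3 × method 1): 0.35, 0.27; mean = 0.62/2 = 0.31.

0.31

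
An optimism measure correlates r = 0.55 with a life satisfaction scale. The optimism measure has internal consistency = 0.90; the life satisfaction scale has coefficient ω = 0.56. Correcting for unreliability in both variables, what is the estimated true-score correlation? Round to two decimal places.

r_true = r_obs / √(r_xx · r_yy) = 0.55 / √(0.90 × 0.56) = 0.55 / √0.5040 = 0.55 / 0.7099 ≈ 0.77.

0.77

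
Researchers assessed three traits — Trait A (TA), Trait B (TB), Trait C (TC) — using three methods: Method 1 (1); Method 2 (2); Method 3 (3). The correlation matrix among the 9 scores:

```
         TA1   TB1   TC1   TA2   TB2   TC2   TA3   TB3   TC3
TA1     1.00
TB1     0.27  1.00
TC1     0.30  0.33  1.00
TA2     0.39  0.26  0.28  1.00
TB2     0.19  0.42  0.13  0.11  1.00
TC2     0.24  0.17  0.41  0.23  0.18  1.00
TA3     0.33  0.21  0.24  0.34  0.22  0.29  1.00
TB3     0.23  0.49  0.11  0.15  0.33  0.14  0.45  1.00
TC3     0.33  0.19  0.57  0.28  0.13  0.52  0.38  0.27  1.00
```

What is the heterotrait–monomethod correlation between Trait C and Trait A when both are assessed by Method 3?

0.38

Different traits, same method: r(TC3, TA3) = 0.38.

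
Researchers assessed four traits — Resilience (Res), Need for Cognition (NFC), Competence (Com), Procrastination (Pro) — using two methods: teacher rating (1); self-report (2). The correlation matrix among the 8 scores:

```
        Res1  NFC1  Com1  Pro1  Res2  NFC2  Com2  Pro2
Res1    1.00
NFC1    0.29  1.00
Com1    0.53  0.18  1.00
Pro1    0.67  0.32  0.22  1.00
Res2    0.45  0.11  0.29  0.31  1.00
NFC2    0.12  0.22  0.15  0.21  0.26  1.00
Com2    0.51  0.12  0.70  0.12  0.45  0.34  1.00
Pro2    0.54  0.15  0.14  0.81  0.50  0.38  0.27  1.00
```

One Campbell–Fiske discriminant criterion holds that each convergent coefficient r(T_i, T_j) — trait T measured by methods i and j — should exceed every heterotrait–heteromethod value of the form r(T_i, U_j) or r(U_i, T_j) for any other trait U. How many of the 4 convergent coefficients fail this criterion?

Each convergent coefficient versus the relevant comparison correlations:
Res (methods 1·2): 0.45 vs {0.12, 0.11, 0.51, 0.29, 0.54, 0.31} → fail.
NFC (methods 1·2): 0.22 vs {0.11, 0.12, 0.12, 0.15, 0.15, 0.21} → pass.
Com (methods 1·2): 0.70 vs {0.29, 0.51, 0.15, 0.12, 0.14, 0.12} → pass.
Pro (methods 1·2): 0.81 vs {0.31, 0.54, 0.21, 0.15, 0.12, 0.14} → pass.
1 of 4 fail.

1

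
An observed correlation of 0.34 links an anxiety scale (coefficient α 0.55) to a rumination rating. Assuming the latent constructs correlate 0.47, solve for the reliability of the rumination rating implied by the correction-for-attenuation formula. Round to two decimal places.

0.95

r_true = r_obs / √(r_xx · r_yy) ⇒ 0.47 = 0.34 / √(0.55 · r_yy).
√(0.55 · r_yy) = 0.34 / 0.47 = 0.7234; 0.55 · r_yy = 0.5233; r_yy = 0.5233 / 0.55 ≈ 0.95.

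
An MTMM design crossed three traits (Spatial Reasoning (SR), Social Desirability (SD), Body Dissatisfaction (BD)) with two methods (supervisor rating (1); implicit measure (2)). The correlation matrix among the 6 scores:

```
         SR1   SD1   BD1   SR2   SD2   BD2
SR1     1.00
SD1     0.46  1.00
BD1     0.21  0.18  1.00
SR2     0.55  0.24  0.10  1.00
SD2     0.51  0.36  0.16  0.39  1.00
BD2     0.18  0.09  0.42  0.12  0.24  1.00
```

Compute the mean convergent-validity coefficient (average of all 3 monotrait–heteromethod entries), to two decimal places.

Convergent values: 0.55, 0.36, 0.42; mean = 1.33/3 = 0.44.

0.44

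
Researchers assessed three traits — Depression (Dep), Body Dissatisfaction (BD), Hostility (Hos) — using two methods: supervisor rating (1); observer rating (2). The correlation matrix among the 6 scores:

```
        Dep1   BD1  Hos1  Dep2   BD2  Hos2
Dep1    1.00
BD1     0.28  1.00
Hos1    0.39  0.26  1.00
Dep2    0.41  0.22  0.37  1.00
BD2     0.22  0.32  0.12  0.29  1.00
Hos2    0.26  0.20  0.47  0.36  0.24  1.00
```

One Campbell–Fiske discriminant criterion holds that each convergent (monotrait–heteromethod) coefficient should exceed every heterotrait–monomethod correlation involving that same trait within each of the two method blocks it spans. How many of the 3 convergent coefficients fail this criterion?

Convergent coefficients and their comparison sets:
Dep (methods 1·2): 0.41 vs {0.28, 0.29, 0.39, 0.36} → pass.
BD (methods 1·2): 0.32 vs {0.28, 0.29, 0.26, 0.24} → pass.
Hos (methods 1·2): 0.47 vs {0.39, 0.36, 0.26, 0.24} → pass.
0 of 3 fail.

0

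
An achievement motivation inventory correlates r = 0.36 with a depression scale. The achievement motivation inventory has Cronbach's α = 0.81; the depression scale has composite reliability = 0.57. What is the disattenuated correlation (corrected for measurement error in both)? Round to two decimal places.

r_true = r_obs / √(r_xx · r_yy) = 0.36 / √(0.81 × 0.57) = 0.36 / √0.4617 = 0.36 / 0.6795 ≈ 0.53.

0.53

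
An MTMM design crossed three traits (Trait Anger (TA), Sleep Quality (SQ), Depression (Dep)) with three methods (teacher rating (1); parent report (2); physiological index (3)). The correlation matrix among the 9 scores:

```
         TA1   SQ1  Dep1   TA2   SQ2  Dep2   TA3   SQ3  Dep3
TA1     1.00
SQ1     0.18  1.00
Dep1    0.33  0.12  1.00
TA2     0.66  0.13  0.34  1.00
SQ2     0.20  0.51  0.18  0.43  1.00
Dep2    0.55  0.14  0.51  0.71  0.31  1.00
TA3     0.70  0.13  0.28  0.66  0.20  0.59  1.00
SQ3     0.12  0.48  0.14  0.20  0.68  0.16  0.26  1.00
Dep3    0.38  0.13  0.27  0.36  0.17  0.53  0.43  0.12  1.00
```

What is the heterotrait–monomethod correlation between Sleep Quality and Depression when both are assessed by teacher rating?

0.12

Different traits, same method: r(SQ1, Dep1) = 0.12.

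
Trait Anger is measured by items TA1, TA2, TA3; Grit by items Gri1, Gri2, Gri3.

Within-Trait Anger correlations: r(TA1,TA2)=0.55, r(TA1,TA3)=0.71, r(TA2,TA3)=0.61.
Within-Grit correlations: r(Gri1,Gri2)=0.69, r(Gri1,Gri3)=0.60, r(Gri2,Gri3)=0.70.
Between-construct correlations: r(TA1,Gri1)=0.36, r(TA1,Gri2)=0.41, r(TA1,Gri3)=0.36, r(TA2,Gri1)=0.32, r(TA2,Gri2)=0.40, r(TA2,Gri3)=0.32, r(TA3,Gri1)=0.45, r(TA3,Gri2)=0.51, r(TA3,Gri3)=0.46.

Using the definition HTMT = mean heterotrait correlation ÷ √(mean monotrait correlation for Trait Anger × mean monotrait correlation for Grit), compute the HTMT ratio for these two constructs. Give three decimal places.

Between-construct mean = 3.59/9 = 0.3989.
Mean within-TA = 1.87/3 = 0.6233; mean within-Gri = 1.99/3 = 0.6633.
Geometric mean = √(0.6233 × 0.6633) = 0.6430.
HTMT = 0.3989 / 0.6430 = 0.620.

0.620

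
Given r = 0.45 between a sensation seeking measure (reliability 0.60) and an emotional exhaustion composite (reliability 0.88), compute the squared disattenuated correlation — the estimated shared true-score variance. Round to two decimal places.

Disattenuated r = 0.45 / √(0.60 × 0.88) = 0.45 / 0.7266 = 0.6193.
Shared true-score variance = 0.6193² = 0.3835 ≈ 0.38.

0.38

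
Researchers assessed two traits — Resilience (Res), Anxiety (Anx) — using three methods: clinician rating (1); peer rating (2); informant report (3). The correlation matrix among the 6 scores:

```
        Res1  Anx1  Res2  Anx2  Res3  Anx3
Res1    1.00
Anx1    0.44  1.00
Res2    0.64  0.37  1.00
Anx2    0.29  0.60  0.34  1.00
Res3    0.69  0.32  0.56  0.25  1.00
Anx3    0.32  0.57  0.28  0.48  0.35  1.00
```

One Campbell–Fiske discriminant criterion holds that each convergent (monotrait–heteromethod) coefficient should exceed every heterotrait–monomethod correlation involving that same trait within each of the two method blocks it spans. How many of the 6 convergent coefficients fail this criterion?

0

Checking each validity diagonal entry against its comparison values:
Res (methods 1·2): 0.64 vs {0.44, 0.34} → pass.
Res (methods 1·3): 0.69 vs {0.44, 0.35} → pass.
Res (methods 2·3): 0.56 vs {0.34, 0.35} → pass.
Anx (methods 1·2): 0.60 vs {0.44, 0.34} → pass.
Anx (methods 1·3): 0.57 vs {0.44, 0.35} → pass.
Anx (methods 2·3): 0.48 vs {0.34, 0.35} → pass.
0 of 6 fail.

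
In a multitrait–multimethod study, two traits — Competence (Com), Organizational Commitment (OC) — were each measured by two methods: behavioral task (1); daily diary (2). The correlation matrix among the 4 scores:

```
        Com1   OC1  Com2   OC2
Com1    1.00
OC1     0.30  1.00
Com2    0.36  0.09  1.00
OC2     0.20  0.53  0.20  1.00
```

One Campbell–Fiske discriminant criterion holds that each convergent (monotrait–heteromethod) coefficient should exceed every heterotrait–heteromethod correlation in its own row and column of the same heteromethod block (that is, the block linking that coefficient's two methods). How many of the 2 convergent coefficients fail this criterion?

0

Checking each validity diagonal entry against its comparison values:
Com (methods 1·2): 0.36 vs {0.20, 0.09} → pass.
OC (methods 1·2): 0.53 vs {0.09, 0.20} → pass.
0 of 2 fail.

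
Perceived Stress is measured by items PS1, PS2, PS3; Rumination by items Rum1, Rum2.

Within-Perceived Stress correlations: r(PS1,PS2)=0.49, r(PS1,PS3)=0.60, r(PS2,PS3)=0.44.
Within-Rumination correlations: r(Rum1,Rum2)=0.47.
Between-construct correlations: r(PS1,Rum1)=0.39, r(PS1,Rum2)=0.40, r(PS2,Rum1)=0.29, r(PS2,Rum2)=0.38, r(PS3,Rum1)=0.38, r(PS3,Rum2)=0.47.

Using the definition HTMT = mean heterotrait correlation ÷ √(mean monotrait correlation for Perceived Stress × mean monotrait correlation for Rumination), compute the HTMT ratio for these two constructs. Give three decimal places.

Mean between = 2.31/6 = 0.3850.
Mean within-PS = 1.53/3 = 0.5100; mean within-Rum = 0.47/1 = 0.4700.
Geometric mean = √(0.5100 × 0.4700) = 0.4896.
HTMT = 0.3850 / 0.4896 = 0.786.

0.786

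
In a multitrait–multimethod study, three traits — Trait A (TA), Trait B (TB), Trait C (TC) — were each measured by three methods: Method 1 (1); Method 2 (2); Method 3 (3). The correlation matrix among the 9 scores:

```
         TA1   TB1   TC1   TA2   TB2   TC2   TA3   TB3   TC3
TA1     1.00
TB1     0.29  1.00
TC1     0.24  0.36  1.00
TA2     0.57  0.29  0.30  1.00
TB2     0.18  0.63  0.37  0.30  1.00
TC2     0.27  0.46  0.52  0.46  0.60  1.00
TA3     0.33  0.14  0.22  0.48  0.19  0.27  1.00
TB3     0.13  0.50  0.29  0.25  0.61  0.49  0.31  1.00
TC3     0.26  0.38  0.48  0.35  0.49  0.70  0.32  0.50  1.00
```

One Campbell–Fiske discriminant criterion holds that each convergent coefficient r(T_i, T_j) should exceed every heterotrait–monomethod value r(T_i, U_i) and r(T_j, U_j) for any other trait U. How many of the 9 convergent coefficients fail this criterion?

3

Checking each validity diagonal entry against its comparison values:
TA (methods 1·2): 0.57 vs {0.29, 0.30, 0.24, 0.46} → pass.
TA (methods 1·3): 0.33 vs {0.29, 0.31, 0.24, 0.32} → pass.
TA (methods 2·3): 0.48 vs {0.30, 0.31, 0.46, 0.32} → pass.
TB (methods 1·2): 0.63 vs {0.29, 0.30, 0.36, 0.60} → pass.
TB (methods 1·3): 0.50 vs {0.29, 0.31, 0.36, 0.50} → fail.
TB (methods 2·3): 0.61 vs {0.30, 0.31, 0.60, 0.50} → pass.
TC (methods 1·2): 0.52 vs {0.24, 0.46, 0.36, 0.60} → fail.
TC (methods 1·3): 0.48 vs {0.24, 0.32, 0.36, 0.50} → fail.
TC (methods 2·3): 0.70 vs {0.46, 0.32, 0.60, 0.50} → pass.
3 of 9 fail.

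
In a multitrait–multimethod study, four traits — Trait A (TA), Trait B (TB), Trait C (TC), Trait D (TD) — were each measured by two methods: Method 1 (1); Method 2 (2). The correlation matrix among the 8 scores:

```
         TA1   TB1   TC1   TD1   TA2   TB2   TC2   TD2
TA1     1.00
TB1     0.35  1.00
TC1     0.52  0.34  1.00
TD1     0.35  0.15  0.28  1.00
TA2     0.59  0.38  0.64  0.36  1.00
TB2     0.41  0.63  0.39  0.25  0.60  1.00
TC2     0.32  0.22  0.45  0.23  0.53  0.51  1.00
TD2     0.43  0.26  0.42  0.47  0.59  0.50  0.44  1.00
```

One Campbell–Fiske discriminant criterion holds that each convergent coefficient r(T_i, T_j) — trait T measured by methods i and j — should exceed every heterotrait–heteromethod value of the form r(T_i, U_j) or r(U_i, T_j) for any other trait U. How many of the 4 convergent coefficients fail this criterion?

2

Each convergent coefficient versus the relevant comparison correlations:
TA (methods 1·2): 0.59 vs {0.41, 0.38, 0.32, 0.64, 0.43, 0.36} → fail.
TB (methods 1·2): 0.63 vs {0.38, 0.41, 0.22, 0.39, 0.26, 0.25} → pass.
TC (methods 1·2): 0.45 vs {0.64, 0.32, 0.39, 0.22, 0.42, 0.23} → fail.
TD (methods 1·2): 0.47 vs {0.36, 0.43, 0.25, 0.26, 0.23, 0.42} → pass.
2 of 4 fail.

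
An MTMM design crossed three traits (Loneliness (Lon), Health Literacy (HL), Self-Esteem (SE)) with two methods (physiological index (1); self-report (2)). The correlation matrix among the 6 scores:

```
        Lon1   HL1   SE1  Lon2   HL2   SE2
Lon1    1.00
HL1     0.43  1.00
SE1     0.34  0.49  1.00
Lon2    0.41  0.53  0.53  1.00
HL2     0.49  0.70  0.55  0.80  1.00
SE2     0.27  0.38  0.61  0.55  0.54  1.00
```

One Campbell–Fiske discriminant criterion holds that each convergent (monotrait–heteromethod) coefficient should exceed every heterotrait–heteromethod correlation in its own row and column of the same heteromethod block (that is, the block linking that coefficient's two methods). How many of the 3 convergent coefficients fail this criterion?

1

Checking each validity diagonal entry against its comparison values:
Lon (methods 1·2): 0.41 vs {0.49, 0.53, 0.27, 0.53} → fail.
HL (methods 1·2): 0.70 vs {0.53, 0.49, 0.38, 0.55} → pass.
SE (methods 1·2): 0.61 vs {0.53, 0.27, 0.55, 0.38} → pass.
1 of 3 fail.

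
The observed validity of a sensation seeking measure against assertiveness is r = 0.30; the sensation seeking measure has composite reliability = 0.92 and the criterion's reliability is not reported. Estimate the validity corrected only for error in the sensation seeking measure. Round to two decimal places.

0.31

Single correction: r_c = r_obs / √r_xx = 0.30 / √0.92 = 0.30 / 0.9592 ≈ 0.31.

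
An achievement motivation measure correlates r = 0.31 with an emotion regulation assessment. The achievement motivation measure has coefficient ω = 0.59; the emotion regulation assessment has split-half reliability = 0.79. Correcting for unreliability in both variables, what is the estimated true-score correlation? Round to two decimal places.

0.45

r_true = r_obs / √(r_xx · r_yy) = 0.31 / √(0.59 × 0.79) = 0.31 / √0.4661 = 0.31 / 0.6827 ≈ 0.45.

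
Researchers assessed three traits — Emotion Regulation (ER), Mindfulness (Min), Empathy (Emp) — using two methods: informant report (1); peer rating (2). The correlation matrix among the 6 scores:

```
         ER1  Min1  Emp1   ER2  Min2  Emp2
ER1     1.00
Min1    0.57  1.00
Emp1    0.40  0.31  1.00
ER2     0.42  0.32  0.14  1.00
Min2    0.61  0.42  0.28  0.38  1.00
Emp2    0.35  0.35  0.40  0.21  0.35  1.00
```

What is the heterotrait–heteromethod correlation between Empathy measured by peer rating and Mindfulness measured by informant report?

Different traits and methods: r(Emp2, Min1) = 0.35.

0.35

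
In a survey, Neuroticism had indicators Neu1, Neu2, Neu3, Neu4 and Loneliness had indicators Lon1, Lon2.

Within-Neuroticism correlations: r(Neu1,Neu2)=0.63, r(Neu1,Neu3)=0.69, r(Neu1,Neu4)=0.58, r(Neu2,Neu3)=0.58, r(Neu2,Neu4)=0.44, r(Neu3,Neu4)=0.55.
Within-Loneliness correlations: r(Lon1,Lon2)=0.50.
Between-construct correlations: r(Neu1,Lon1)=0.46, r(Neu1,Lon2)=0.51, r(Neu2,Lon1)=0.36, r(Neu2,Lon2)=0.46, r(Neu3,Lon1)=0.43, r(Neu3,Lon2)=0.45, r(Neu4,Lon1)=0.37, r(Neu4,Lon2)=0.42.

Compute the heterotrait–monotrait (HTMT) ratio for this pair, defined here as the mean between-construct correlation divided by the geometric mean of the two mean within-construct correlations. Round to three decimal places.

0.804

Mean heterotrait r = 3.46/8 = 0.4325.
Mean within-Neu = 3.47/6 = 0.5783; mean within-Lon = 0.50/1 = 0.5000.
Geometric mean = √(0.5783 × 0.5000) = 0.5377.
HTMT = 0.4325 / 0.5377 = 0.804.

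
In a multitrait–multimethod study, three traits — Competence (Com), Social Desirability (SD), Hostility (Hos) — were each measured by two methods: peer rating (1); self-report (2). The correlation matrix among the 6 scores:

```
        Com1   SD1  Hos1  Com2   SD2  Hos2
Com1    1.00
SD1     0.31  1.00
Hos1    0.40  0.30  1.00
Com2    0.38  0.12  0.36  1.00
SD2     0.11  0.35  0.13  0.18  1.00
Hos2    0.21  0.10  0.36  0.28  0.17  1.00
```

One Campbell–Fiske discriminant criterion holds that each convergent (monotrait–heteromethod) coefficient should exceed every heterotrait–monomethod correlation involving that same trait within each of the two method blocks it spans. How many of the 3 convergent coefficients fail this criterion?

2

Checking each validity diagonal entry against its comparison values:
Com (methods 1·2): 0.38 vs {0.31, 0.18, 0.40, 0.28} → fail.
SD (methods 1·2): 0.35 vs {0.31, 0.18, 0.30, 0.17} → pass.
Hos (methods 1·2): 0.36 vs {0.40, 0.28, 0.30, 0.17} → fail.
2 of 3 fail.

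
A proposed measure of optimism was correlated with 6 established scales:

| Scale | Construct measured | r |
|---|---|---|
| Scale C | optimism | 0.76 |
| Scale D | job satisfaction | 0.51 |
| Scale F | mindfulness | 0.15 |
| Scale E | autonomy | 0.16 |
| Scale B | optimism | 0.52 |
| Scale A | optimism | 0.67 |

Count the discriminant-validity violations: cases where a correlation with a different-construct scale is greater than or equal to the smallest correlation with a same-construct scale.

0

Convergent (same construct = optimism): Scale C, Scale B, Scale A.
Smallest convergent = 0.52. Discriminant values: 0.51, 0.15, 0.16; count ≥ 0.52 → 0.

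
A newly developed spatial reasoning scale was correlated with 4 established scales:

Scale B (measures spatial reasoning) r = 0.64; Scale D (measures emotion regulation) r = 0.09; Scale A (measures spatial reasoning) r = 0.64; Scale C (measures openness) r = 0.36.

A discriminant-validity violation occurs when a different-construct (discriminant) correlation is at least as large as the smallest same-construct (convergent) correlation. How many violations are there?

Convergent (same construct = spatial reasoning): Scale B, Scale A.
Smallest convergent = 0.64. Discriminant values: 0.09, 0.36; count ≥ 0.64 → 0.

0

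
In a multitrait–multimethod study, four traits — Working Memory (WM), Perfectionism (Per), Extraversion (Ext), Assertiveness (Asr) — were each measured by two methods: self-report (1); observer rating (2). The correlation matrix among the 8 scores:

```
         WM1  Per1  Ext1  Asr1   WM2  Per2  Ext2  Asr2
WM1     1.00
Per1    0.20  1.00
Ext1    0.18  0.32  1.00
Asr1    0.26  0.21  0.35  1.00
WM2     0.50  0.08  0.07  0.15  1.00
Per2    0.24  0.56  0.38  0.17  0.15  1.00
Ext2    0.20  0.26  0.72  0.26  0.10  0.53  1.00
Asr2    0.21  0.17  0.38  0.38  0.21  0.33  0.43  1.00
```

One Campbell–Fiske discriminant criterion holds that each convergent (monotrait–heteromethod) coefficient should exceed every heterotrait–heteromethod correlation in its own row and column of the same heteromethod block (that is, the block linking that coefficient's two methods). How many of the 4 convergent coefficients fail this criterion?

1

Each convergent coefficient versus the relevant comparison correlations:
WM (methods 1·2): 0.50 vs {0.24, 0.08, 0.20, 0.07, 0.21, 0.15} → pass.
Per (methods 1·2): 0.56 vs {0.08, 0.24, 0.26, 0.38, 0.17, 0.17} → pass.
Ext (methods 1·2): 0.72 vs {0.07, 0.20, 0.38, 0.26, 0.38, 0.26} → pass.
Asr (methods 1·2): 0.38 vs {0.15, 0.21, 0.17, 0.17, 0.26, 0.38} → fail.
1 of 4 fail.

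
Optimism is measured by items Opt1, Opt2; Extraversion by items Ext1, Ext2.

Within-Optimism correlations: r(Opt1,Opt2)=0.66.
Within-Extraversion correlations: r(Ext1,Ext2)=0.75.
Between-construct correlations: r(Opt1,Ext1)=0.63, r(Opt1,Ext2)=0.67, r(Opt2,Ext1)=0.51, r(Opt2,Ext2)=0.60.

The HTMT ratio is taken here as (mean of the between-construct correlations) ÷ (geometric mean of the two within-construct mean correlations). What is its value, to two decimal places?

Mean between = 2.41/4 = 0.6025.
Mean within-Opt = 0.66/1 = 0.6600; mean within-Ext = 0.75/1 = 0.7500.
Geometric mean = √(0.6600 × 0.7500) = 0.7036.
HTMT = 0.6025 / 0.7036 = 0.86.

0.86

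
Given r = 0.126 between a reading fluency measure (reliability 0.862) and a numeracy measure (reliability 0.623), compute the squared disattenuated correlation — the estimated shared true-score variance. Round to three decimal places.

Disattenuated r = 0.126 / √(0.862 × 0.623) = 0.126 / 0.7328 = 0.1719.
Shared true-score variance = 0.1719² = 0.0295 ≈ 0.030.

0.030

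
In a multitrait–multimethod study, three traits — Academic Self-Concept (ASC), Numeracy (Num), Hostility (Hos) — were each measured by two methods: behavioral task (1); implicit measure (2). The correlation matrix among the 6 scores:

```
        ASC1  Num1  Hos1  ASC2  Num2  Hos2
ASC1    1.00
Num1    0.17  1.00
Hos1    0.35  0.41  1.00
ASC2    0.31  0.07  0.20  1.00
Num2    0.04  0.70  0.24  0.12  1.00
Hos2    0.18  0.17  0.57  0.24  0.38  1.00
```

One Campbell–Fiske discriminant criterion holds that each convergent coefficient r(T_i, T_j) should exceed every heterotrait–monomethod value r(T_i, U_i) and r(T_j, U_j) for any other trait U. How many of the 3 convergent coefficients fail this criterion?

1

Checking each validity diagonal entry against its comparison values:
ASC (methods 1·2): 0.31 vs {0.17, 0.12, 0.35, 0.24} → fail.
Num (methods 1·2): 0.70 vs {0.17, 0.12, 0.41, 0.38} → pass.
Hos (methods 1·2): 0.57 vs {0.35, 0.24, 0.41, 0.38} → pass.
1 of 3 fail.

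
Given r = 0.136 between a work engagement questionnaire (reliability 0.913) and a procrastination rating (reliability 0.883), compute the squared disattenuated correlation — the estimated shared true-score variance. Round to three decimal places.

0.023

Disattenuated r = 0.136 / √(0.913 × 0.883) = 0.136 / 0.8979 = 0.1515.
Shared true-score variance = 0.1515² = 0.0230 ≈ 0.023.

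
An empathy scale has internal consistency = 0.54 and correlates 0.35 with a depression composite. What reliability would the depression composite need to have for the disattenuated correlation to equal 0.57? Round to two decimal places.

0.70

r_true = r_obs / √(r_xx · r_yy) ⇒ 0.57 = 0.35 / √(0.54 · r_yy).
√(0.54 · r_yy) = 0.35 / 0.57 = 0.6140; 0.54 · r_yy = 0.3770; r_yy = 0.3770 / 0.54 ≈ 0.70.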